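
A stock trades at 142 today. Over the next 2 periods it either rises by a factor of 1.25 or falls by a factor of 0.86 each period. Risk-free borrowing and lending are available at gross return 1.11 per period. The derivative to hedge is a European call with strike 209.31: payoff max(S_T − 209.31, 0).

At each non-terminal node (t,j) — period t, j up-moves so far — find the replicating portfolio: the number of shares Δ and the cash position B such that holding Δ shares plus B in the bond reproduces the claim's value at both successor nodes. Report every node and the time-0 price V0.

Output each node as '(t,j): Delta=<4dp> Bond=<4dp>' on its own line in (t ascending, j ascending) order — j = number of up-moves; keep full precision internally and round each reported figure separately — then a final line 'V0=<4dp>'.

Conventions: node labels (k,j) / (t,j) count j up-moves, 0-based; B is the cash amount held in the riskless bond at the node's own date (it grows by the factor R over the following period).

The replicating-portfolio and risk-neutral prices coincide; use p* = (1.11−0.86)/(1.25−0.86) = 0.6410 for the latter.
Terminal payoffs: V(2,0)=0.0000, V(2,1)=0.0000, V(2,2)=12.5650
Node (1,0) S=122.1200: V=(p*·0.0000+(1−p*)·0.0000)/1.11=0.0000; Δ=(0.0000−0.0000)/(152.6500−105.0232)=0.0000; B=V−Δ·S=0.0000
Node (1,1) S=177.5000: V=(p*·12.5650+(1−p*)·0.0000)/1.11=7.2563; Δ=(12.5650−0.0000)/(221.8750−152.6500)=0.1815; B=V−Δ·S=-24.9617
Node (0,0) S=142.0000: V=(p*·7.2563+(1−p*)·0.0000)/1.11=4.1905; Δ=(7.2563−0.0000)/(177.5000−122.1200)=0.1310; B=V−Δ·S=-14.4154
Verification: the root portfolio costs Δ(0,0)·S0 + B(0,0) = 4.1905, matching V0.

(0,0): Delta=0.1310 Bond=-14.4154
(1,0): Delta=0.0000 Bond=0.0000
(1,1): Delta=0.1815 Bond=-24.9617
V0=4.1905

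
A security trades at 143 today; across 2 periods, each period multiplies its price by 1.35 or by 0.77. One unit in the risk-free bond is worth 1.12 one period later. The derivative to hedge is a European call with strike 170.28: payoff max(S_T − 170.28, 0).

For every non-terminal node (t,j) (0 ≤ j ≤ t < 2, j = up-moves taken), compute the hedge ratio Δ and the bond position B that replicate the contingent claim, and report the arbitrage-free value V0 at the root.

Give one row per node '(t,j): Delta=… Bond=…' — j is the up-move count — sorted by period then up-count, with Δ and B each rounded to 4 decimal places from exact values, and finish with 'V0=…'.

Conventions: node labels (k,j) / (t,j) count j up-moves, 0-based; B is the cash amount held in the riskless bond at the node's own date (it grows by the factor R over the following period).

Under the risk-neutral measure, an up-move has probability p* = (R−d)/(u−d) = 0.6034 and values discount at R = 1.12.
At maturity the claim pays: V(2,0)=0.0000, V(2,1)=0.0000, V(2,2)=90.3375
  t=1,j=0: stock 110.1100 → up 148.6485 (V=0.0000), down 84.7847 (V=0.0000). Price 0.0000; hedge Δ=0.0000, bond B=0.0000.
  t=1,j=1: stock 193.0500 → up 260.6175 (V=90.3375), down 148.6485 (V=0.0000). Price 48.6732; hedge Δ=0.8068, bond B=-107.0811.
  t=0,j=0: stock 143.0000 → up 193.0500 (V=48.6732), down 110.1100 (V=0.0000). Price 26.2248; hedge Δ=0.5868, bond B=-57.6946.
Check: Δ(0,0)·S0 + B(0,0) = 26.2248 = V0.

(0,0): Delta=0.5868 Bond=-57.6946
(1,0): Delta=0.0000 Bond=0.0000
(1,1): Delta=0.8068 Bond=-107.0811
V0=26.2248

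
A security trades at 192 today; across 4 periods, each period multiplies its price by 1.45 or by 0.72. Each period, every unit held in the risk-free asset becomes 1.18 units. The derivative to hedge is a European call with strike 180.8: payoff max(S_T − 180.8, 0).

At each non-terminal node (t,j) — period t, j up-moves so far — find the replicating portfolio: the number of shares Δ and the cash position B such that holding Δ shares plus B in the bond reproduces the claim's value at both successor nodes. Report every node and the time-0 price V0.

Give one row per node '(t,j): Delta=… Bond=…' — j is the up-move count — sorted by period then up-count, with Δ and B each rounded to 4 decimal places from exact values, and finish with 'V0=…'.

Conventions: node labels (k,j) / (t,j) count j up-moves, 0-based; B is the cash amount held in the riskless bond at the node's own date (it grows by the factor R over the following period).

Under the risk-neutral measure, an up-move has probability p* = (R−d)/(u−d) = 0.6301 and values discount at R = 1.18.
Terminal payoffs: V(4,0)=0.0000, V(4,1)=0.0000, V(4,2)=28.4677, V(4,3)=240.6419, V(4,4)=667.9372
(3,0): S=71.6636. Δ = (V_up−V_dn)/(S_up−S_dn) = (0.0000−0.0000)/(103.9122−51.5978) = 0.0000. V = [p*·0.0000 + (1−p*)·0.0000]/1.18 = 0.0000. B = V − Δ·S = 0.0000.
(3,1): S=144.3226. Δ = (V_up−V_dn)/(S_up−S_dn) = (28.4677−0.0000)/(209.2677−103.9122) = 0.2702. V = [p*·28.4677 + (1−p*)·0.0000]/1.18 = 15.2022. B = V − Δ·S = -23.7947.
(3,2): S=290.6496. Δ = (V_up−V_dn)/(S_up−S_dn) = (240.6419−28.4677)/(421.4419−209.2677) = 1.0000. V = [p*·240.6419 + (1−p*)·28.4677]/1.18 = 137.4293. B = V − Δ·S = -153.2203.
(3,3): S=585.3360. Δ = (V_up−V_dn)/(S_up−S_dn) = (667.9372−240.6419)/(848.7372−421.4419) = 1.0000. V = [p*·667.9372 + (1−p*)·240.6419]/1.18 = 432.1157. B = V − Δ·S = -153.2203.
(2,0): S=99.5328. Δ = (V_up−V_dn)/(S_up−S_dn) = (15.2022−0.0000)/(144.3226−71.6636) = 0.2092. V = [p*·15.2022 + (1−p*)·0.0000]/1.18 = 8.1182. B = V − Δ·S = -12.7067.
(2,1): S=200.4480. Δ = (V_up−V_dn)/(S_up−S_dn) = (137.4293−15.2022)/(290.6496−144.3226) = 0.8353. V = [p*·137.4293 + (1−p*)·15.2022]/1.18 = 78.1542. B = V − Δ·S = -89.2802.
(2,2): S=403.6800. Δ = (V_up−V_dn)/(S_up−S_dn) = (432.1157−137.4293)/(585.3360−290.6496) = 1.0000. V = [p*·432.1157 + (1−p*)·137.4293]/1.18 = 273.8323. B = V − Δ·S = -129.8477.
(1,0): S=138.2400. Δ = (V_up−V_dn)/(S_up−S_dn) = (78.1542−8.1182)/(200.4480−99.5328) = 0.6940. V = [p*·78.1542 + (1−p*)·8.1182]/1.18 = 44.2801. B = V − Δ·S = -51.6597.
(1,1): S=278.4000. Δ = (V_up−V_dn)/(S_up−S_dn) = (273.8323−78.1542)/(403.6800−200.4480) = 0.9628. V = [p*·273.8323 + (1−p*)·78.1542]/1.18 = 170.7273. B = V − Δ·S = -97.3248.
(0,0): S=192.0000. Δ = (V_up−V_dn)/(S_up−S_dn) = (170.7273−44.2801)/(278.4000−138.2400) = 0.9022. V = [p*·170.7273 + (1−p*)·44.2801]/1.18 = 105.0501. B = V − Δ·S = -68.1652.
Sanity check at the root: Δ(0,0)·S0 + B(0,0) reproduces V0 = 105.0501.

(0,0): Delta=0.9022 Bond=-68.1652
(1,0): Delta=0.6940 Bond=-51.6597
(1,1): Delta=0.9628 Bond=-97.3248
(2,0): Delta=0.2092 Bond=-12.7067
(2,1): Delta=0.8353 Bond=-89.2802
(2,2): Delta=1.0000 Bond=-129.8477
(3,0): Delta=0.0000 Bond=0.0000
(3,1): Delta=0.2702 Bond=-23.7947
(3,2): Delta=1.0000 Bond=-153.2203
(3,3): Delta=1.0000 Bond=-153.2203
V0=105.0501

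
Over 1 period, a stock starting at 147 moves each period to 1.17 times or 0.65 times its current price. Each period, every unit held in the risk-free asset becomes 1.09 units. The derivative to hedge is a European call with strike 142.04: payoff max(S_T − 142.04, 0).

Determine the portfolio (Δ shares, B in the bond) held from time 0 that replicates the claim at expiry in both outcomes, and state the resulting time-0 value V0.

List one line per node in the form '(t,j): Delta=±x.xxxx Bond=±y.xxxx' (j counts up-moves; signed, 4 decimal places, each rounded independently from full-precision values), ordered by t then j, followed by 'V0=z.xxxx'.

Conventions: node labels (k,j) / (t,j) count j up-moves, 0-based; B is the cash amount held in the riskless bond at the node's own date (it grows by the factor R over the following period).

Risk-neutral probability p* = (R−d)/(u−d) = (1.09−0.65)/(1.17−0.65) = 0.8462.
At maturity the claim pays: V(1,0)=0.0000, V(1,1)=29.9500
Node (0,0) S=147.0000: V=(p*·29.9500+(1−p*)·0.0000)/1.09=23.2498; Δ=(29.9500−0.0000)/(171.9900−95.5500)=0.3918; B=V−Δ·S=-34.3463
Verification: the root portfolio costs Δ(0,0)·S0 + B(0,0) = 23.2498, matching V0.

(0,0): Delta=0.3918 Bond=-34.3463
V0=23.2498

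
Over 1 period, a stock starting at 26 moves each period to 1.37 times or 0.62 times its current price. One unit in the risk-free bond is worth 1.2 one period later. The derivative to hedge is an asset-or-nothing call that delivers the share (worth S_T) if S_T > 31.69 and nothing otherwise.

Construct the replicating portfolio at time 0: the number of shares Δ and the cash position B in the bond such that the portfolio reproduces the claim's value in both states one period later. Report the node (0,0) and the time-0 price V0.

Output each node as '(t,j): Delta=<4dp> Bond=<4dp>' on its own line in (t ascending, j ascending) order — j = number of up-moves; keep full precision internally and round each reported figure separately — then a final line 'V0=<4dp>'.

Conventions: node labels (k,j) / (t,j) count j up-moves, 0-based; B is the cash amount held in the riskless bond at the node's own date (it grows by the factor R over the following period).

Under the risk-neutral measure, an up-move has probability p* = (R−d)/(u−d) = 0.7733 and values discount at R = 1.2.
Expiry values: V(1,0)=0.0000, V(1,1)=35.6200
(0,0): S=26.0000. Δ = (V_up−V_dn)/(S_up−S_dn) = (35.6200−0.0000)/(35.6200−16.1200) = 1.8267. V = [p*·35.6200 + (1−p*)·0.0000]/1.2 = 22.9551. B = V − Δ·S = -24.5382.
Verification: the root portfolio costs Δ(0,0)·S0 + B(0,0) = 22.9551, matching V0.

(0,0): Delta=1.8267 Bond=-24.5382
V0=22.9551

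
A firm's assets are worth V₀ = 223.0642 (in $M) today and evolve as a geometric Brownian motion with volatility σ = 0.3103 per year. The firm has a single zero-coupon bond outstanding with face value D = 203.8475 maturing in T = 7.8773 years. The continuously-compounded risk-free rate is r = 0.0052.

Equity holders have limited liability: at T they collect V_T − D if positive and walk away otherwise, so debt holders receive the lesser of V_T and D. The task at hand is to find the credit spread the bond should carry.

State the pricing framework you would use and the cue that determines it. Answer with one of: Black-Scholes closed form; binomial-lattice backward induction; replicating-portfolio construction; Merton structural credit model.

framework: Merton structural credit model

Key observation: a levered firm with one bullet debt due at 7.8773 years is the canonical structural-credit setup: equity is a call on the firm's assets struck at the face value.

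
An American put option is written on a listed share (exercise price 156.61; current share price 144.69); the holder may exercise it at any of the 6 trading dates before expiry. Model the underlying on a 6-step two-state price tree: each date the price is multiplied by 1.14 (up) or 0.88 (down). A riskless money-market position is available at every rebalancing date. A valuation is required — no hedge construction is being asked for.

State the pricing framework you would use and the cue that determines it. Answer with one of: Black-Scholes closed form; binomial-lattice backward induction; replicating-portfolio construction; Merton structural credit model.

framework: binomial-lattice backward induction

Key observation: the put (strike 156.61 on spot 144.69) is American-style on a 6-step discrete price model, so the early-exercise decision at every node requires stepwise backward valuation — a closed form cannot price the exercise right.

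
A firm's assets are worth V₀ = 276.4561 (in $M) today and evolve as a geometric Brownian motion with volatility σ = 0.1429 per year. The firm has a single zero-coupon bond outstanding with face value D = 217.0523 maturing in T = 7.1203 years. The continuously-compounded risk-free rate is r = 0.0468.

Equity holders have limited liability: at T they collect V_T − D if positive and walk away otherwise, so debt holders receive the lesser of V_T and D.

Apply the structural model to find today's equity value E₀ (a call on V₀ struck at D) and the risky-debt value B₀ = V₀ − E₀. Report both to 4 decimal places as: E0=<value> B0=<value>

E0=123.1592 B0=153.2969

With assets at 276.4561 and a single debt payment of 217.0523 at 7.1203 years:
d₁ = [ln(V₀/D) + (r + σ²/2)T] / (σ√T)
   = [ln(276.4561/217.0523) + (0.0468 + 0.5·0.1429²)·7.1203] / (0.1429·√7.1203)
   = [0.241914 + 0.405930] / 0.381313 = 1.698982
d₂ = d₁ − σ√T = 1.698982 − 0.381313 = 1.317669
N(d₁) = 0.955339,  N(d₂) = 0.906193,  e^(−rT) = 0.716605
E₀ = V₀·N(d₁) − D·e^(−rT)·N(d₂)
   = 276.4561·0.955339 − 217.0523·0.716605·0.906193 = 123.159231
B₀ = V₀ − E₀ = 276.4561 − 123.159231 = 153.296869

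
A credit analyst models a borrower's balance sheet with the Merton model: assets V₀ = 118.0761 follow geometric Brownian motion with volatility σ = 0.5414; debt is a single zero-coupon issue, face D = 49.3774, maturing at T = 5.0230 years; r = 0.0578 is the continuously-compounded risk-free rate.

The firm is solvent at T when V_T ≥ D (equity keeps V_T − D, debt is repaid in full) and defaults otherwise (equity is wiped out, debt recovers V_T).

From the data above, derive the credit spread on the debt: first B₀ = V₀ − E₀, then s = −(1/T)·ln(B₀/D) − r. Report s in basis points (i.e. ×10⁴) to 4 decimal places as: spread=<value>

spread=382.0590

Apply the equity-as-call identities (strike 49.3774, horizon 5.0230 years):
d₁ = [ln(V₀/D) + (r + σ²/2)T] / (σ√T)
   = [ln(118.0761/49.3774) + (0.0578 + 0.5·0.5414²)·5.0230] / (0.5414·√5.0230)
   = [0.871837 + 1.026485] / 1.213388 = 1.564480
d₂ = d₁ − σ√T = 1.564480 − 1.213388 = 0.351091
N(d₁) = 0.941148,  N(d₂) = 0.637240,  e^(−rT) = 0.748017
E₀ = V₀·N(d₁) − D·e^(−rT)·N(d₂)
   = 118.0761·0.941148 − 49.3774·0.748017·0.637240 = 87.590477
B₀ = V₀ − E₀ = 118.0761 − 87.590477 = 30.485623
spread = −(1/T)·ln(B₀/D) − r = −(1/5.0230)·ln(30.485623/49.3774) − 0.0578 = 0.03820590
in basis points: 0.03820590 × 10⁴ = 382.0590 bp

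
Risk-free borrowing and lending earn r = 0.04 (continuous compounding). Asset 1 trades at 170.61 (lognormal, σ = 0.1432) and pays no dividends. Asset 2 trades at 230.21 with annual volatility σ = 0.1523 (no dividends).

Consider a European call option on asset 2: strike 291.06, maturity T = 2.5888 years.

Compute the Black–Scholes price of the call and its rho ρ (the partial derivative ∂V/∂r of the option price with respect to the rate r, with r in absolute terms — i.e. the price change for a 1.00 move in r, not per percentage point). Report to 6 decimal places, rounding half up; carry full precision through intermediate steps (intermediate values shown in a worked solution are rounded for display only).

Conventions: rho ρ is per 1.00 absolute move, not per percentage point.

price = 11.240285
ρ = 173.629328

σ√T = 0.1523·√2.5888 = 0.245047
d₁ = (ln(S/K) + (r+σ²/2)T) / (σ√T) = (ln(230.21/291.06) + (0.04+0.1523²/2)·2.5888) / 0.245047 = (-0.234537 + 0.133576) / 0.245047 = -0.412009
d₂ = d₁ − σ√T = -0.412009 − 0.245047 = -0.657056
e^{−rT} = 0.901629
N(d₁) = 0.340166,  N(d₂) = 0.255573
Call price V = S·N(d₁) − K·e^{−rT}·N(d₂) = 78.309711 − 67.069425 = 11.240285
ρ = K·T·e^{−rT}·N(d₂) = 173.629328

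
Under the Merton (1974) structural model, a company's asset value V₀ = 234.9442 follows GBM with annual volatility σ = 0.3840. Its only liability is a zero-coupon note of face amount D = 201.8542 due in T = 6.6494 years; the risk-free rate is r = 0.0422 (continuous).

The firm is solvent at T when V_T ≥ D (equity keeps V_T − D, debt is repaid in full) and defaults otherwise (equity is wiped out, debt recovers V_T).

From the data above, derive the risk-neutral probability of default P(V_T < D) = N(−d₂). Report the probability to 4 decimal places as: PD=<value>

PD=0.5233

Work the structural quantities from V₀ = 234.9442 against face 201.8542:
d₁ = [ln(V₀/D) + (r + σ²/2)T] / (σ√T)
   = [ln(234.9442/201.8542) + (0.0422 + 0.5·0.3840²)·6.6494] / (0.3840·√6.6494)
   = [0.151802 + 0.770852] / 0.990199 = 0.931787
d₂ = d₁ − σ√T = 0.931787 − 0.990199 = -0.058412
risk-neutral PD = N(−d₂) = N(0.058412) = 0.523290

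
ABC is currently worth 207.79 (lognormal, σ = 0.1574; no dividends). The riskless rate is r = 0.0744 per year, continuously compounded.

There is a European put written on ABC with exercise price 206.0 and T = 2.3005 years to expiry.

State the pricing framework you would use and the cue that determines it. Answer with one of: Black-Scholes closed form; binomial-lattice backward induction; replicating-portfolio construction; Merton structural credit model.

framework: Black-Scholes closed form

Key observation: the strike-206.0 put on ABC is European-exercise on a continuously-modelled lognormal underlying, so its value is a single closed-form evaluation.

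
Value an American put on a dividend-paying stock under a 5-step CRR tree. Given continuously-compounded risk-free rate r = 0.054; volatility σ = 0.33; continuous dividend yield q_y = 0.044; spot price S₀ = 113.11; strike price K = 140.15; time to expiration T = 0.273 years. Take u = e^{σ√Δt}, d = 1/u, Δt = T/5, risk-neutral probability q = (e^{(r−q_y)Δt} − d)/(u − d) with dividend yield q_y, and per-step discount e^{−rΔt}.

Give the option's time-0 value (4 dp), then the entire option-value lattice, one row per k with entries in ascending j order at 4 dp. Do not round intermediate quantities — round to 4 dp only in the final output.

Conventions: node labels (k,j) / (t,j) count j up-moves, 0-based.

price = 27.6832
tree:
27.6832
35.4341 19.5975
43.2053 27.0889 11.7390
50.3997 35.4341 18.3667 4.7523
57.0603 43.2053 27.0400 9.2419 0.0000
63.2265 50.3997 35.4341 17.9730 0.0000 0.0000

Δt=0.05460, u=1.08016, d=0.92579, q=0.48427, disc=e^(-rΔt)=0.99706
k=5 terminal: V=max(K-S,0) → 63.2265 50.3997 35.4341 17.9730 0.0000 0.0000
k=4: j=0 S=83.0897 intr=57.0603 cont=56.8470 V=57.0603[EX]; j=1 S=96.9447 intr=43.2053 cont=43.0253 V=43.2053[EX]; j=2 S=113.1100 intr=27.0400 cont=26.8988 V=27.0400[EX]; j=3 S=131.9708 intr=8.1792 cont=9.2419 V=9.2419[hold]; j=4 S=153.9766 intr=0.0000 cont=0.0000 V=0.0000[hold]
k=3: j=0 S=89.7503 intr=50.3997 cont=50.2025 V=50.3997[EX]; j=1 S=104.7159 intr=35.4341 cont=35.2728 V=35.4341[EX]; j=2 S=122.1770 intr=17.9730 cont=18.3667 V=18.3667[hold]; j=3 S=142.5497 intr=0.0000 cont=4.7523 V=4.7523[hold]
k=2: j=0 S=96.9447 intr=43.2053 cont=43.0253 V=43.2053[EX]; j=1 S=113.1100 intr=27.0400 cont=27.0889 V=27.0889[hold]; j=2 S=131.9708 intr=8.1792 cont=11.7390 V=11.7390[hold]
k=1: j=0 S=104.7159 intr=35.4341 cont=35.2964 V=35.4341[EX]; j=1 S=122.1770 intr=17.9730 cont=19.5975 V=19.5975[hold]
k=0: j=0 S=113.1100 intr=27.0400 cont=27.6832 V=27.6832[hold]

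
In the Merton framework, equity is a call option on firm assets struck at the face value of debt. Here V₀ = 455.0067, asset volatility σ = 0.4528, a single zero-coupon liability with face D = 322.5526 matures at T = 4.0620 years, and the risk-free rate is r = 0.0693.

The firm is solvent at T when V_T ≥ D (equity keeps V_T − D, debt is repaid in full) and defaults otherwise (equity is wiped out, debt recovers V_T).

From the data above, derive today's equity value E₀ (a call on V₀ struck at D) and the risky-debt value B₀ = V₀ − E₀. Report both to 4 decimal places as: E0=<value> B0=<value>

E0=253.5536 B0=201.4531

With assets at 455.0067 and a single debt payment of 322.5526 at 4.0620 years:
d₁ = [ln(V₀/D) + (r + σ²/2)T] / (σ√T)
   = [ln(455.0067/322.5526) + (0.0693 + 0.5·0.4528²)·4.0620] / (0.4528·√4.0620)
   = [0.344046 + 0.697908] / 0.912591 = 1.141753
d₂ = d₁ − σ√T = 1.141753 − 0.912591 = 0.229162
N(d₁) = 0.873222,  N(d₂) = 0.590628,  e^(−rT) = 0.754653
E₀ = V₀·N(d₁) − D·e^(−rT)·N(d₂)
   = 455.0067·0.873222 − 322.5526·0.754653·0.590628 = 253.553643
B₀ = V₀ − E₀ = 455.0067 − 253.553643 = 201.453057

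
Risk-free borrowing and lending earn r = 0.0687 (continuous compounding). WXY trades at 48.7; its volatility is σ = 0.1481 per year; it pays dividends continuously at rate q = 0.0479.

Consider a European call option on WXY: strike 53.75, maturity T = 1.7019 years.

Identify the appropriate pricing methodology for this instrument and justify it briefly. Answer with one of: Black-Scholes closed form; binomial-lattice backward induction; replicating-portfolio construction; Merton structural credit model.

Key observation: the instrument is a plain European call (strike 53.75) on a lognormal asset; the exact continuous-time formula applies directly.

framework: Black-Scholes closed form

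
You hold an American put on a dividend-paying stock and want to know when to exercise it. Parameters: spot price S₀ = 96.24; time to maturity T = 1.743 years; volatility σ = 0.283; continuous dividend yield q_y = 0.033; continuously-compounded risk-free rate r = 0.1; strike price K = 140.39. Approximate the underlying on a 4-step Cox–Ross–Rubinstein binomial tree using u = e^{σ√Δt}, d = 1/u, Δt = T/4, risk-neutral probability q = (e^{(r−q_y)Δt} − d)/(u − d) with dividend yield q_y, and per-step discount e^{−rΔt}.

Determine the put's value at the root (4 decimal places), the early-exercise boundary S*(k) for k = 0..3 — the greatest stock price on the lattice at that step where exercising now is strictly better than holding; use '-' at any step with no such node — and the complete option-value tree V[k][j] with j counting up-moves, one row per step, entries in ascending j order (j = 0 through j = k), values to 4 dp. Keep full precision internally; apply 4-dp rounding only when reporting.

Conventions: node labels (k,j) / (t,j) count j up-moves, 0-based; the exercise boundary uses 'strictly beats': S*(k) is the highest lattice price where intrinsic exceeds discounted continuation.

price = 44.1500
boundary = 96.2400 79.8407 96.2400 116.0078
tree:
44.1500
60.5493 25.3979
74.1542 44.1500 11.0446
85.4408 60.5493 24.3822 0.2481
94.8042 74.1542 44.1500 0.5541 0.0000

params: Δt=0.43575 u=1.20540 d=0.82960 q=0.53227 e^(-rΔt)=0.95736
t_4 payoffs: 94.8042 74.1542 44.1500 0.5541 0.0000
t_3: node(3,0) S=54.9492 payoff=85.4408 vs cont=80.2392 → 85.4408 [stop]  node(3,1) S=79.8407 payoff=60.5493 vs cont=55.7031 → 60.5493 [stop]  node(3,2) S=116.0078 payoff=24.3822 vs cont=20.0523 → 24.3822 [stop]  node(3,3) S=168.5583 payoff=0.0000 vs cont=0.2481 → 0.2481 [wait]  ⇒ S*(3)=116.0078
t_2: node(2,0) S=66.2358 payoff=74.1542 vs cont=69.1137 → 74.1542 [stop]  node(2,1) S=96.2400 payoff=44.1500 vs cont=39.5379 → 44.1500 [stop]  node(2,2) S=139.8359 payoff=0.5541 vs cont=11.0446 → 11.0446 [wait]  ⇒ S*(2)=96.2400
t_1: node(1,0) S=79.8407 payoff=60.5493 vs cont=55.7031 → 60.5493 [stop]  node(1,1) S=116.0078 payoff=24.3822 vs cont=25.3979 → 25.3979 [wait]  ⇒ S*(1)=79.8407
t_0: node(0,0) S=96.2400 payoff=44.1500 vs cont=40.0555 → 44.1500 [stop]  ⇒ S*(0)=96.2400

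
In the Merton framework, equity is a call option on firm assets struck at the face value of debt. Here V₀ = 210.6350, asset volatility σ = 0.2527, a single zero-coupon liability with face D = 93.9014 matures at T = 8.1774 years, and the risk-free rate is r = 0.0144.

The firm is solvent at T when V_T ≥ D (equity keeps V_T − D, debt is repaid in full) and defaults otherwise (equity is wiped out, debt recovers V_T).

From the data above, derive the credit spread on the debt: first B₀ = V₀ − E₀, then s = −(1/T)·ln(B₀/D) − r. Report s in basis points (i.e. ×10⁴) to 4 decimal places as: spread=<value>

spread=65.3437

Equity is a call on the firm's assets struck at D = 93.9014:
d₁ = [ln(V₀/D) + (r + σ²/2)T] / (σ√T)
   = [ln(210.6350/93.9014) + (0.0144 + 0.5·0.2527²)·8.1774] / (0.2527·√8.1774)
   = [0.807881 + 0.378848] / 0.722625 = 1.642248
d₂ = d₁ − σ√T = 1.642248 − 0.722625 = 0.919623
N(d₁) = 0.949731,  N(d₂) = 0.821115,  e^(−rT) = 0.888914
E₀ = V₀·N(d₁) − D·e^(−rT)·N(d₂)
   = 210.6350·0.949731 − 93.9014·0.888914·0.821115 = 131.507806
B₀ = V₀ − E₀ = 210.6350 − 131.507806 = 79.127194
spread = −(1/T)·ln(B₀/D) − r = −(1/8.1774)·ln(79.127194/93.9014) − 0.0144 = 0.00653437
in basis points: 0.00653437 × 10⁴ = 65.3437 bp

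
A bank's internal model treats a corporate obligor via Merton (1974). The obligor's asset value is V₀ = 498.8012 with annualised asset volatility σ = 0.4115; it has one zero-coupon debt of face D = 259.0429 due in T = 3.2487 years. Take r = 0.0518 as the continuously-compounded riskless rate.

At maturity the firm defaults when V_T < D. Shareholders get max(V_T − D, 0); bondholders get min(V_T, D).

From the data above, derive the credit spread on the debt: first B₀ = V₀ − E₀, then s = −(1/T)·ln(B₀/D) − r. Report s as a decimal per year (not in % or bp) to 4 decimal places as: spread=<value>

Work the structural quantities from V₀ = 498.8012 against face 259.0429:
d₁ = [ln(V₀/D) + (r + σ²/2)T] / (σ√T)
   = [ln(498.8012/259.0429) + (0.0518 + 0.5·0.4115²)·3.2487] / (0.4115·√3.2487)
   = [0.655214 + 0.443338] / 0.741694 = 1.481139
d₂ = d₁ − σ√T = 1.481139 − 0.741694 = 0.739445
N(d₁) = 0.930715,  N(d₂) = 0.770182,  e^(−rT) = 0.845115
E₀ = V₀·N(d₁) − D·e^(−rT)·N(d₂)
   = 498.8012·0.930715 − 259.0429·0.845115·0.770182 = 295.632922
B₀ = V₀ − E₀ = 498.8012 − 295.632922 = 203.168278
spread = −(1/T)·ln(B₀/D) − r = −(1/3.2487)·ln(203.168278/259.0429) − 0.0518 = 0.02298656

spread=0.0230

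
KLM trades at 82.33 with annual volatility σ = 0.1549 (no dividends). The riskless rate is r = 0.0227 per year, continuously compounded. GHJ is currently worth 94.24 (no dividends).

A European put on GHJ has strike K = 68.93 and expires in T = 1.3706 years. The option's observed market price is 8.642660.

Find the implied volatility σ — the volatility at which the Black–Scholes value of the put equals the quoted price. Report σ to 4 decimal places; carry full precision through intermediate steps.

At σ = 0.5275 the Black–Scholes value reproduces the quote:
σ√T = 0.5275·√1.3706 = 0.617558
d₁ = (ln(S/K) + (r+σ²/2)T) / (σ√T) = (ln(94.24/68.93) + (0.0227+0.5275²/2)·1.3706) / 0.617558 = (0.312753 + 0.221802) / 0.617558 = 0.865594
d₂ = d₁ − σ√T = 0.865594 − 0.617558 = 0.248036
e^{−rT} = 0.969366
N(−d₁) = 0.193356,  N(−d₂) = 0.402053
V = K·e^{−rT}·N(−d₂) − S·N(−d₁) = 26.864559 − 18.221899 = 8.642660 (equal to the quote); since ∂V/∂σ > 0 for all σ, the implied volatility is unique

sigma = 0.5275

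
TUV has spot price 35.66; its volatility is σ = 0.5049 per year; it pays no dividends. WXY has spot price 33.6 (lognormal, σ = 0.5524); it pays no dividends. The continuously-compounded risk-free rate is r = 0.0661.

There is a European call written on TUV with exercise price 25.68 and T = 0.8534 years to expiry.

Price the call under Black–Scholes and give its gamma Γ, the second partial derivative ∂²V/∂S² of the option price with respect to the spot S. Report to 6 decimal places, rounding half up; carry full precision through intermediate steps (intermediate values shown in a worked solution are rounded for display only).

σ√T = 0.5049·√0.8534 = 0.466425
d₁ = (ln(S/K) + (r+σ²/2)T) / (σ√T) = (ln(35.66/25.68) + (0.0661+0.5049²/2)·0.8534) / 0.466425 = (0.328317 + 0.165186) / 0.466425 = 1.058055
d₂ = d₁ − σ√T = 1.058055 − 0.466425 = 0.591630
e^{−rT} = 0.945152
N(d₁) = 0.854985,  N(d₂) = 0.722951
Call price V = S·N(d₁) − K·e^{−rT}·N(d₂) = 30.488755 − 17.547097 = 12.941658
φ(d₁) = (1/√(2π))·e^{−d₁²/2} = 0.227939
Γ = φ(d₁) / (S·σ·√T) = 0.013704

price = 12.941658
Γ = 0.013704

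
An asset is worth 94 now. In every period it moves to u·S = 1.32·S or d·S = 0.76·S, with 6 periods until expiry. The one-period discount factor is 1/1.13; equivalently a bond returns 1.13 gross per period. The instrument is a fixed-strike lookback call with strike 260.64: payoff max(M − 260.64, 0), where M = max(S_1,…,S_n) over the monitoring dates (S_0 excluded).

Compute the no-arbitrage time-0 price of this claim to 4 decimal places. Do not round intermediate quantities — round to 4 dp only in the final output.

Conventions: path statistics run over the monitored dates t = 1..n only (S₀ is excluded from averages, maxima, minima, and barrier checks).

price = 14.7286

Risk-neutral up-probability p* = (R−d)/(u−d) = (1.13−0.76)/(1.32−0.76) = 0.6607; the claim prices as the p*-weighted sum of path payoffs discounted by R^6.
Enumerate all 2^6 = 64 price paths (U = up ×1.32, D = down ×0.76); each path with k up-moves has probability p*^k·(1−p*)^(6−k).
DDDDDD: M=71.4400, payoff=0.0000, prob=0.001525
UDDDDD: M=124.0800, payoff=0.0000, prob=0.002971
DUDDDD: M=94.3008, payoff=0.0000, prob=0.002971
UUDDDD: M=163.7856, payoff=0.0000, prob=0.005785
DDUDDD: M=71.6686, payoff=0.0000, prob=0.002971
UDUDDD: M=124.4771, payoff=0.0000, prob=0.005785
DUUDDD: M=124.4771, payoff=0.0000, prob=0.005785
UUUDDD: M=216.1970, payoff=0.0000, prob=0.011265
DDDUDD: M=71.4400, payoff=0.0000, prob=0.002971
UDDUDD: M=124.0800, payoff=0.0000, prob=0.005785
DUDUDD: M=94.6026, payoff=0.0000, prob=0.005785
UUDUDD: M=164.3097, payoff=0.0000, prob=0.011265
DDUUDD: M=94.6026, payoff=0.0000, prob=0.005785
UDUUDD: M=164.3097, payoff=0.0000, prob=0.011265
DUUUDD: M=164.3097, payoff=0.0000, prob=0.011265
UUUUDD: M=285.3800, payoff=24.7400, prob=0.021937
DDDDUD: M=71.4400, payoff=0.0000, prob=0.002971
UDDDUD: M=124.0800, payoff=0.0000, prob=0.005785
DUDDUD: M=94.3008, payoff=0.0000, prob=0.005785
UUDDUD: M=163.7856, payoff=0.0000, prob=0.011265
DDUDUD: M=71.8979, payoff=0.0000, prob=0.005785
UDUDUD: M=124.8754, payoff=0.0000, prob=0.011265
DUUDUD: M=124.8754, payoff=0.0000, prob=0.011265
UUUDUD: M=216.8888, payoff=0.0000, prob=0.021937
DDDUUD: M=71.8979, payoff=0.0000, prob=0.005785
UDDUUD: M=124.8754, payoff=0.0000, prob=0.011265
DUDUUD: M=124.8754, payoff=0.0000, prob=0.011265
UUDUUD: M=216.8888, payoff=0.0000, prob=0.021937
DDUUUD: M=124.8754, payoff=0.0000, prob=0.011265
UDUUUD: M=216.8888, payoff=0.0000, prob=0.021937
DUUUUD: M=216.8888, payoff=0.0000, prob=0.021937
UUUUUD: M=376.7016, payoff=116.0616, prob=0.042720
DDDDDU: M=71.4400, payoff=0.0000, prob=0.002971
UDDDDU: M=124.0800, payoff=0.0000, prob=0.005785
DUDDDU: M=94.3008, payoff=0.0000, prob=0.005785
UUDDDU: M=163.7856, payoff=0.0000, prob=0.011265
DDUDDU: M=71.6686, payoff=0.0000, prob=0.005785
UDUDDU: M=124.4771, payoff=0.0000, prob=0.011265
DUUDDU: M=124.4771, payoff=0.0000, prob=0.011265
UUUDDU: M=216.1970, payoff=0.0000, prob=0.021937
DDDUDU: M=71.4400, payoff=0.0000, prob=0.005785
UDDUDU: M=124.0800, payoff=0.0000, prob=0.011265
DUDUDU: M=94.9053, payoff=0.0000, prob=0.011265
UUDUDU: M=164.8355, payoff=0.0000, prob=0.021937
DDUUDU: M=94.9053, payoff=0.0000, prob=0.011265
UDUUDU: M=164.8355, payoff=0.0000, prob=0.021937
DUUUDU: M=164.8355, payoff=0.0000, prob=0.021937
UUUUDU: M=286.2932, payoff=25.6532, prob=0.042720
DDDDUU: M=71.4400, payoff=0.0000, prob=0.005785
UDDDUU: M=124.0800, payoff=0.0000, prob=0.011265
DUDDUU: M=94.9053, payoff=0.0000, prob=0.011265
UUDDUU: M=164.8355, payoff=0.0000, prob=0.021937
DDUDUU: M=94.9053, payoff=0.0000, prob=0.011265
UDUDUU: M=164.8355, payoff=0.0000, prob=0.021937
DUUDUU: M=164.8355, payoff=0.0000, prob=0.021937
UUUDUU: M=286.2932, payoff=25.6532, prob=0.042720
DDDUUU: M=94.9053, payoff=0.0000, prob=0.011265
UDDUUU: M=164.8355, payoff=0.0000, prob=0.021937
DUDUUU: M=164.8355, payoff=0.0000, prob=0.021937
UUDUUU: M=286.2932, payoff=25.6532, prob=0.042720
DDUUUU: M=164.8355, payoff=0.0000, prob=0.021937
UDUUUU: M=286.2932, payoff=25.6532, prob=0.042720
DUUUUU: M=286.2932, payoff=25.6532, prob=0.042720
UUUUUU: M=497.2462, payoff=236.6062, prob=0.083192
Price = Σ prob·payoff / R^6 = 30.664255 / 2.081952 = 14.7286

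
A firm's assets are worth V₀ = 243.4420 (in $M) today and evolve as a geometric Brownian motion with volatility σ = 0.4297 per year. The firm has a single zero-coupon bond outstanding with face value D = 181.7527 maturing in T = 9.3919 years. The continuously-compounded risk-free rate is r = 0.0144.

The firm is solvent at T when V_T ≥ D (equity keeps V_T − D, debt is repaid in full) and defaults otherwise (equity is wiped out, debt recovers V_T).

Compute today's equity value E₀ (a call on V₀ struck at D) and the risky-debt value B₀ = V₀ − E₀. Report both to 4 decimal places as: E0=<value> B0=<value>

E0=145.1876 B0=98.2544

Equity is a call on the firm's assets struck at D = 181.7527:
d₁ = [ln(V₀/D) + (r + σ²/2)T] / (σ√T)
   = [ln(243.4420/181.7527) + (0.0144 + 0.5·0.4297²)·9.3919] / (0.4297·√9.3919)
   = [0.292232 + 1.002313] / 1.316868 = 0.983049
d₂ = d₁ − σ√T = 0.983049 − 1.316868 = -0.333819
N(d₁) = 0.837208,  N(d₂) = 0.369258,  e^(−rT) = 0.873503
E₀ = V₀·N(d₁) − D·e^(−rT)·N(d₂)
   = 243.4420·0.837208 − 181.7527·0.873503·0.369258 = 145.187646
B₀ = V₀ − E₀ = 243.4420 − 145.187646 = 98.254354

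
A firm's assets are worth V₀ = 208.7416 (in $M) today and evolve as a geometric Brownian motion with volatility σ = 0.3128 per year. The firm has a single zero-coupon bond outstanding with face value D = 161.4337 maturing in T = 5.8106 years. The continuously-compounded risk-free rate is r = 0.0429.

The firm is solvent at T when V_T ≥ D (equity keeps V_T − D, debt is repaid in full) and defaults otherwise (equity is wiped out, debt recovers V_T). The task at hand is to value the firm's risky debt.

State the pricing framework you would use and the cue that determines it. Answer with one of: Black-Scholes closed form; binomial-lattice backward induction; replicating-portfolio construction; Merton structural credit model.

framework: Merton structural credit model

Key observation: the asked-for credit quantity lives on the firm's capital structure — asset value, asset volatility, debt face 161.4337 — which is the structural model's domain.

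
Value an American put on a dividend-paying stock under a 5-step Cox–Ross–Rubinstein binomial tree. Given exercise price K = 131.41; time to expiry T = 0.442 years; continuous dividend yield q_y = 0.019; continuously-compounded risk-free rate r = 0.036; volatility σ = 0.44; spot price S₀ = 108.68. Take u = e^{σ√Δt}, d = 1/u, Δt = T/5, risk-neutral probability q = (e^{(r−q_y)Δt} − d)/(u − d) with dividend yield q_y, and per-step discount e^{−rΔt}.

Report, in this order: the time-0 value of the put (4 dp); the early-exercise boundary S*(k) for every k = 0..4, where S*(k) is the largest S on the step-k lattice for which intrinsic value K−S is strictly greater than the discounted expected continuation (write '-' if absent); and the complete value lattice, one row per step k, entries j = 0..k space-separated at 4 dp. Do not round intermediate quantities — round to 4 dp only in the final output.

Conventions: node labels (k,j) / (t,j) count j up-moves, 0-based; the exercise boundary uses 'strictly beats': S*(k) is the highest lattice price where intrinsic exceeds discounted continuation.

price = 27.6120
boundary = - - 83.6603 95.3531 108.6800
tree:
27.6120
37.0820 17.2501
47.7497 25.4498 8.2330
58.0086 36.0569 13.8067 2.0803
67.0095 47.7497 22.7300 3.9606 0.0000
74.9066 58.0086 36.0569 7.5404 0.0000 0.0000

params: Δt=0.08840 u=1.13976 d=0.87737 q=0.47307 e^(-rΔt)=0.99682
t_5 payoffs: 74.9066 58.0086 36.0569 7.5404 0.0000 0.0000
t_4: node(4,0) S=64.4005 payoff=67.0095 vs cont=66.7000 → 67.0095 [stop]  node(4,1) S=83.6603 payoff=47.7497 vs cont=47.4725 → 47.7497 [stop]  node(4,2) S=108.6800 payoff=22.7300 vs cont=22.4949 → 22.7300 [stop]  node(4,3) S=141.1821 payoff=0.0000 vs cont=3.9606 → 3.9606 [wait]  node(4,4) S=183.4044 payoff=0.0000 vs cont=0.0000 → 0.0000 [wait]  ⇒ S*(4)=108.6800
t_3: node(3,0) S=73.4014 payoff=58.0086 vs cont=57.7142 → 58.0086 [stop]  node(3,1) S=95.3531 payoff=36.0569 vs cont=35.7994 → 36.0569 [stop]  node(3,2) S=123.8696 payoff=7.5404 vs cont=13.8067 → 13.8067 [wait]  node(3,3) S=160.9143 payoff=0.0000 vs cont=2.0803 → 2.0803 [wait]  ⇒ S*(3)=95.3531
t_2: node(2,0) S=83.6603 payoff=47.7497 vs cont=47.4725 → 47.7497 [stop]  node(2,1) S=108.6800 payoff=22.7300 vs cont=25.4498 → 25.4498 [wait]  node(2,2) S=141.1821 payoff=0.0000 vs cont=8.2330 → 8.2330 [wait]  ⇒ S*(2)=83.6603
t_1: node(1,0) S=95.3531 payoff=36.0569 vs cont=37.0820 → 37.0820 [wait]  node(1,1) S=123.8696 payoff=7.5404 vs cont=17.2501 → 17.2501 [wait]  ⇒ S*(1)=-
t_0: node(0,0) S=108.6800 payoff=22.7300 vs cont=27.6120 → 27.6120 [wait]  ⇒ S*(0)=-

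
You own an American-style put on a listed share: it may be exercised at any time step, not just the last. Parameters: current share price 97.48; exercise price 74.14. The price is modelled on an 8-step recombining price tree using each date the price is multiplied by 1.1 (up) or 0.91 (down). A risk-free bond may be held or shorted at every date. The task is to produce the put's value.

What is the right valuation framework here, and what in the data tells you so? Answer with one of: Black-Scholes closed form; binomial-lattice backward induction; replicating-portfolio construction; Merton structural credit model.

Key observation: the defining feature is the embedded early-exercise option across 8 discrete dates on the spot-97.48 tree; pricing the strike-74.14 put means working backward with an exercise test at every node.

framework: binomial-lattice backward induction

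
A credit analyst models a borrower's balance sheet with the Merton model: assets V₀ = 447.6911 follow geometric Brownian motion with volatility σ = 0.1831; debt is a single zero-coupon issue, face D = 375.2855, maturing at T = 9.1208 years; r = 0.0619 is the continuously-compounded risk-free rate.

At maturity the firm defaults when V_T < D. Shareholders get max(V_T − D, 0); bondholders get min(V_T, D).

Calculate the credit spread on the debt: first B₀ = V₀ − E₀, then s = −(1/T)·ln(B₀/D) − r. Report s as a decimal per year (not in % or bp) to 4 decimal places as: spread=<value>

spread=0.0036

Equity is a call on the firm's assets struck at D = 375.2855:
d₁ = [ln(V₀/D) + (r + σ²/2)T] / (σ√T)
   = [ln(447.6911/375.2855) + (0.0619 + 0.5·0.1831²)·9.1208] / (0.1831·√9.1208)
   = [0.176416 + 0.717468] / 0.552974 = 1.616503
d₂ = d₁ − σ√T = 1.616503 − 0.552974 = 1.063529
N(d₁) = 0.947007,  N(d₂) = 0.856229,  e^(−rT) = 0.568600
E₀ = V₀·N(d₁) − D·e^(−rT)·N(d₂)
   = 447.6911·0.947007 − 375.2855·0.568600·0.856229 = 241.258186
B₀ = V₀ − E₀ = 447.6911 − 241.258186 = 206.432914
spread = −(1/T)·ln(B₀/D) − r = −(1/9.1208)·ln(206.432914/375.2855) − 0.0619 = 0.00363280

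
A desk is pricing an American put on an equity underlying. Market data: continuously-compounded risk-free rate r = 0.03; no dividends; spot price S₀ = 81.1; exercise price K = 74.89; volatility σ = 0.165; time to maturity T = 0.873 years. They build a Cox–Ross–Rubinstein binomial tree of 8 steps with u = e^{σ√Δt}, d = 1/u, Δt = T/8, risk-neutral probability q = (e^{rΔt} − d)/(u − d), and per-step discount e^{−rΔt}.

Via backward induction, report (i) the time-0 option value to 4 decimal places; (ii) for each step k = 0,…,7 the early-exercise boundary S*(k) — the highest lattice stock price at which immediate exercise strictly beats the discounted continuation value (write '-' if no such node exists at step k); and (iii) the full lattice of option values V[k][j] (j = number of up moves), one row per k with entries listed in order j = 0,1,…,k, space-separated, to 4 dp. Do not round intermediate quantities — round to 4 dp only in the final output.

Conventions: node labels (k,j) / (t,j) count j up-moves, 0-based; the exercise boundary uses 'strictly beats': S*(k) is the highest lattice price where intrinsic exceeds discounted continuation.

price = 1.8829
boundary = - - - - 65.2130 61.7536 65.2130 68.8661
tree:
1.8829
2.9681 0.8789
4.5547 1.5013 0.3017
6.7688 2.5106 0.5658 0.0563
9.6770 4.0886 1.0490 0.1169 0.0000
13.1364 6.4353 1.9174 0.2425 0.0000 0.0000
16.4123 9.6770 3.4408 0.5032 0.0000 0.0000 0.0000
19.5144 13.1364 6.0239 1.0440 0.0000 0.0000 0.0000 0.0000
22.4519 16.4123 9.6770 2.1661 0.0000 0.0000 0.0000 0.0000 0.0000

Δt=0.10912, u=1.05602, d=0.94695, q=0.51644, disc=e^(-rΔt)=0.99673
k=8 terminal: V=max(K-S,0) → 22.4519 16.4123 9.6770 2.1661 0.0000 0.0000 0.0000 0.0000 0.0000
k=7: j=0 S=55.3756 intr=19.5144 cont=19.2696 V=19.5144[EX]; j=1 S=61.7536 intr=13.1364 cont=12.8917 V=13.1364[EX]; j=2 S=68.8661 intr=6.0239 cont=5.7791 V=6.0239[EX]; j=3 S=76.7979 intr=0.0000 cont=1.0440 V=1.0440[hold]; j=4 S=85.6431 intr=0.0000 cont=0.0000 V=0.0000[hold]; j=5 S=95.5072 intr=0.0000 cont=0.0000 V=0.0000[hold]; j=6 S=106.5074 intr=0.0000 cont=0.0000 V=0.0000[hold]; j=7 S=118.7745 intr=0.0000 cont=0.0000 V=0.0000[hold]  S*(7)=68.8661
k=6: j=0 S=58.4777 intr=16.4123 cont=16.1675 V=16.4123[EX]; j=1 S=65.2130 intr=9.6770 cont=9.4323 V=9.6770[EX]; j=2 S=72.7239 intr=2.1661 cont=3.4408 V=3.4408[hold]; j=3 S=81.1000 intr=0.0000 cont=0.5032 V=0.5032[hold]; j=4 S=90.4408 intr=0.0000 cont=0.0000 V=0.0000[hold]; j=5 S=100.8574 intr=0.0000 cont=0.0000 V=0.0000[hold]; j=6 S=112.4738 intr=0.0000 cont=0.0000 V=0.0000[hold]  S*(6)=65.2130
k=5: j=0 S=61.7536 intr=13.1364 cont=12.8917 V=13.1364[EX]; j=1 S=68.8661 intr=6.0239 cont=6.4353 V=6.4353[hold]; j=2 S=76.7979 intr=0.0000 cont=1.9174 V=1.9174[hold]; j=3 S=85.6431 intr=0.0000 cont=0.2425 V=0.2425[hold]; j=4 S=95.5072 intr=0.0000 cont=0.0000 V=0.0000[hold]; j=5 S=106.5074 intr=0.0000 cont=0.0000 V=0.0000[hold]  S*(5)=61.7536
k=4: j=0 S=65.2130 intr=9.6770 cont=9.6440 V=9.6770[EX]; j=1 S=72.7239 intr=2.1661 cont=4.0886 V=4.0886[hold]; j=2 S=81.1000 intr=0.0000 cont=1.0490 V=1.0490[hold]; j=3 S=90.4408 intr=0.0000 cont=0.1169 V=0.1169[hold]; j=4 S=100.8574 intr=0.0000 cont=0.0000 V=0.0000[hold]  S*(4)=65.2130
k=3: j=0 S=68.8661 intr=6.0239 cont=6.7688 V=6.7688[hold]; j=1 S=76.7979 intr=0.0000 cont=2.5106 V=2.5106[hold]; j=2 S=85.6431 intr=0.0000 cont=0.5658 V=0.5658[hold]; j=3 S=95.5072 intr=0.0000 cont=0.0563 V=0.0563[hold]  S*(3)=-
k=2: j=0 S=72.7239 intr=2.1661 cont=4.5547 V=4.5547[hold]; j=1 S=81.1000 intr=0.0000 cont=1.5013 V=1.5013[hold]; j=2 S=90.4408 intr=0.0000 cont=0.3017 V=0.3017[hold]  S*(2)=-
k=1: j=0 S=76.7979 intr=0.0000 cont=2.9681 V=2.9681[hold]; j=1 S=85.6431 intr=0.0000 cont=0.8789 V=0.8789[hold]  S*(1)=-
k=0: j=0 S=81.1000 intr=0.0000 cont=1.8829 V=1.8829[hold]  S*(0)=-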